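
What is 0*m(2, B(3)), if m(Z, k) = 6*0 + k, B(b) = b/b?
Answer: 0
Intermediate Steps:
B(b) = 1
m(Z, k) = k (m(Z, k) = 0 + k = k)
0*m(2, B(3)) = 0*1 = 0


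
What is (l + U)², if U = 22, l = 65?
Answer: 7569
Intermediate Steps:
(l + U)² = (65 + 22)² = 87² = 7569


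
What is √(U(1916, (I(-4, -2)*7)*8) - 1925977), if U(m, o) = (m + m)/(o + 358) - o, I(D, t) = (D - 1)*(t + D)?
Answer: I*√2001601897773/1019 ≈ 1388.4*I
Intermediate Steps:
I(D, t) = (-1 + D)*(D + t)
U(m, o) = -o + 2*m/(358 + o) (U(m, o) = (2*m)/(358 + o) - o = 2*m/(358 + o) - o = -o + 2*m/(358 + o))
√(U(1916, (I(-4, -2)*7)*8) - 1925977) = √((-((((-4)² - 1*(-4) - 1*(-2) - 4*(-2))*7)*8)² - 358*((-4)² - 1*(-4) - 1*(-2) - 4*(-2))*7*8 + 2*1916)/(358 + (((-4)² - 1*(-4) - 1*(-2) - 4*(-2))*7)*8) - 1925977) = √((-(((16 + 4 + 2 + 8)*7)*8)² - 358*(16 + 4 + 2 + 8)*7*8 + 3832)/(358 + ((16 + 4 + 2 + 8)*7)*8) - 1925977) = √((-((30*7)*8)² - 358*30*7*8 + 3832)/(358 + (30*7)*8) - 1925977) = √((-(210*8)² - 75180*8 + 3832)/(358 + 210*8) - 1925977) = √((-1*1680² - 358*1680 + 3832)/(358 + 1680) - 1925977) = √((-1*2822400 - 601440 + 3832)/2038 - 1925977) = √((-2822400 - 601440 + 3832)/2038 - 1925977) = √((1/2038)*(-3420008) - 1925977) = √(-1710004/1019 - 1925977) = √(-1964280567/1019) = I*√2001601897773/1019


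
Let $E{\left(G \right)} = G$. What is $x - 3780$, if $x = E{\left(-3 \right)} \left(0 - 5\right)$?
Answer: $-3765$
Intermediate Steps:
$x = 15$ ($x = - 3 \left(0 - 5\right) = \left(-3\right) \left(-5\right) = 15$)
$x - 3780 = 15 - 3780 = -3765$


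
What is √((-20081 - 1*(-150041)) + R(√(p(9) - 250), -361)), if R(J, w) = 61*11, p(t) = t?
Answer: √130631 ≈ 361.43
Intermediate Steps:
R(J, w) = 671
√((-20081 - 1*(-150041)) + R(√(p(9) - 250), -361)) = √((-20081 - 1*(-150041)) + 671) = √((-20081 + 150041) + 671) = √(129960 + 671) = √130631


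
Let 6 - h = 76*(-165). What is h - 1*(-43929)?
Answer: 56475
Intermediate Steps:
h = 12546 (h = 6 - 76*(-165) = 6 - 1*(-12540) = 6 + 12540 = 12546)
h - 1*(-43929) = 12546 - 1*(-43929) = 12546 + 43929 = 56475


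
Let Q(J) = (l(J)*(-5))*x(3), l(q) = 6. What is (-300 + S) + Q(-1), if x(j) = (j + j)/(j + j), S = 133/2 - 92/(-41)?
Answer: -21423/82 ≈ -261.26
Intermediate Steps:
S = 5637/82 (S = 133*(½) - 92*(-1/41) = 133/2 + 92/41 = 5637/82 ≈ 68.744)
x(j) = 1 (x(j) = (2*j)/((2*j)) = (2*j)*(1/(2*j)) = 1)
Q(J) = -30 (Q(J) = (6*(-5))*1 = -30*1 = -30)
(-300 + S) + Q(-1) = (-300 + 5637/82) - 30 = -18963/82 - 30 = -21423/82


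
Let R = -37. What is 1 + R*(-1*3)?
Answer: 112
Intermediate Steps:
1 + R*(-1*3) = 1 - (-37)*3 = 1 - 37*(-3) = 1 + 111 = 112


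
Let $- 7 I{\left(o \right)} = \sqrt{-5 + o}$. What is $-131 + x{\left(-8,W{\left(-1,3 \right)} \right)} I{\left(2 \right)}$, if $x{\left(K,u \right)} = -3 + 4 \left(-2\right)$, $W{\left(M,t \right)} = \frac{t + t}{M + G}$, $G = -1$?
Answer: $-131 + \frac{11 i \sqrt{3}}{7} \approx -131.0 + 2.7218 i$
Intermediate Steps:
$I{\left(o \right)} = - \frac{\sqrt{-5 + o}}{7}$
$W{\left(M,t \right)} = \frac{2 t}{-1 + M}$ ($W{\left(M,t \right)} = \frac{t + t}{M - 1} = \frac{2 t}{-1 + M}$)
$x{\left(K,u \right)} = -11$ ($x{\left(K,u \right)} = -3 - 8 = -11$)
$-131 + x{\left(-8,W{\left(-1,3 \right)} \right)} I{\left(2 \right)} = -131 - 11 \left(- \frac{\sqrt{-5 + 2}}{7}\right) = -131 - 11 \left(- \frac{\sqrt{-3}}{7}\right) = -131 - 11 \left(- \frac{i \sqrt{3}}{7}\right) = -131 + \frac{11 i \sqrt{3}}{7}$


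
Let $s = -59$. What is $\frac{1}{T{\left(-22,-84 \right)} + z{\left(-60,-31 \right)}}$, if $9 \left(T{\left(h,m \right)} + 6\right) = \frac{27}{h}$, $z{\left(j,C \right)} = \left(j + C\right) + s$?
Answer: $- \frac{22}{3435} \approx -0.0064047$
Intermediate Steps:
$z{\left(j,C \right)} = -59 + C + j$ ($z{\left(j,C \right)} = \left(j + C\right) - 59 = \left(C + j\right) - 59 = -59 + C + j$)
$T{\left(h,m \right)} = -6 + \frac{3}{h}$ ($T{\left(h,m \right)} = -6 + \frac{27 \frac{1}{h}}{9} = -6 + \frac{3}{h}$)
$\frac{1}{T{\left(-22,-84 \right)} + z{\left(-60,-31 \right)}} = \frac{1}{\left(-6 + \frac{3}{-22}\right) - 150} = \frac{1}{\left(-6 + 3 \left(- \frac{1}{22}\right)\right) - 150} = \frac{1}{\left(-6 - \frac{3}{22}\right) - 150} = \frac{1}{- \frac{135}{22} - 150} = \frac{1}{- \frac{3435}{22}} = - \frac{22}{3435}$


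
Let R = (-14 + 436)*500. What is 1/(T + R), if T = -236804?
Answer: -1/25804 ≈ -3.8754e-5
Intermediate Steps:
R = 211000 (R = 422*500 = 211000)
1/(T + R) = 1/(-236804 + 211000) = 1/(-25804) = -1/25804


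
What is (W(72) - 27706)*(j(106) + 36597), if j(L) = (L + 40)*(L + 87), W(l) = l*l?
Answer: -1458862550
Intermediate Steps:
W(l) = l**2
j(L) = (40 + L)*(87 + L)
(W(72) - 27706)*(j(106) + 36597) = (72**2 - 27706)*((3480 + 106**2 + 127*106) + 36597) = (5184 - 27706)*((3480 + 11236 + 13462) + 36597) = -22522*(28178 + 36597) = -22522*64775 = -1458862550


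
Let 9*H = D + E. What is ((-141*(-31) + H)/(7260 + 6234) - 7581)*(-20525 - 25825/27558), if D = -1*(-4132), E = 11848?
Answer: 3010150455177725/19345716 ≈ 1.5560e+8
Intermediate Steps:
D = 4132
H = 15980/9 (H = (4132 + 11848)/9 = (⅑)*15980 = 15980/9 ≈ 1775.6)
((-141*(-31) + H)/(7260 + 6234) - 7581)*(-20525 - 25825/27558) = ((-141*(-31) + 15980/9)/(7260 + 6234) - 7581)*(-20525 - 25825/27558) = ((4371 + 15980/9)/13494 - 7581)*(-20525 - 25825*1/27558) = ((55319/9)*(1/13494) - 7581)*(-20525 - 25825/27558) = (55319/121446 - 7581)*(-565653775/27558) = -920626807/121446*(-565653775/27558) = 3010150455177725/19345716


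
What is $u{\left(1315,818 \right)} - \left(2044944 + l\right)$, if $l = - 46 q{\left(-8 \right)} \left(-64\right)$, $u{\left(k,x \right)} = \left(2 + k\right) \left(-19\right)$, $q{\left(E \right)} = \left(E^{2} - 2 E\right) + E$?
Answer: $-2281935$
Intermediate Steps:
$q{\left(E \right)} = E^{2} - E$
$u{\left(k,x \right)} = -38 - 19 k$
$l = 211968$ ($l = - 46 \left(- 8 \left(-1 - 8\right)\right) \left(-64\right) = - 46 \left(\left(-8\right) \left(-9\right)\right) \left(-64\right) = \left(-46\right) 72 \left(-64\right) = \left(-3312\right) \left(-64\right) = 211968$)
$u{\left(1315,818 \right)} - \left(2044944 + l\right) = \left(-38 - 24985\right) - \left(2044944 + 211968\right) = \left(-38 - 24985\right) - 2256912 = -25023 - 2256912 = -2281935$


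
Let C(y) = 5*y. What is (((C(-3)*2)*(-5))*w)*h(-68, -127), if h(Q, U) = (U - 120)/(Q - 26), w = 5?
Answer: 92625/47 ≈ 1970.7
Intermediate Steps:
h(Q, U) = (-120 + U)/(-26 + Q)
(((C(-3)*2)*(-5))*w)*h(-68, -127) = ((((5*(-3))*2)*(-5))*5)*((-120 - 127)/(-26 - 68)) = ((-15*2*(-5))*5)*(-247/(-94)) = (-30*(-5)*5)*(-1/94*(-247)) = (150*5)*(247/94) = 750*(247/94) = 92625/47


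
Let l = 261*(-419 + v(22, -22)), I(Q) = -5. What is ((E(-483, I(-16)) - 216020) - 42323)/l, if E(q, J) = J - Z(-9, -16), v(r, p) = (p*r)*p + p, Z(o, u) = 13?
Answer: -151/1557 ≈ -0.096981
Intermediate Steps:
v(r, p) = p + r*p² (v(r, p) = r*p² + p = p + r*p²)
E(q, J) = -13 + J (E(q, J) = J - 1*13 = J - 13 = -13 + J)
l = 2664027 (l = 261*(-419 - 22*(1 - 22*22)) = 261*(-419 - 22*(1 - 484)) = 261*(-419 - 22*(-483)) = 261*(-419 + 10626) = 261*10207 = 2664027)
((E(-483, I(-16)) - 216020) - 42323)/l = (((-13 - 5) - 216020) - 42323)/2664027 = ((-18 - 216020) - 42323)*(1/2664027) = (-216038 - 42323)*(1/2664027) = -258361*1/2664027 = -151/1557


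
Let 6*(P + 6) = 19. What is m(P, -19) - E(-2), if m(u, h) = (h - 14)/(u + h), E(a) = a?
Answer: 460/131 ≈ 3.5115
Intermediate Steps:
P = -17/6 (P = -6 + (⅙)*19 = -6 + 19/6 = -17/6 ≈ -2.8333)
m(u, h) = (-14 + h)/(h + u)
m(P, -19) - E(-2) = (-14 - 19)/(-19 - 17/6) - 1*(-2) = -33/(-131/6) + 2 = -6/131*(-33) + 2 = 198/131 + 2 = 460/131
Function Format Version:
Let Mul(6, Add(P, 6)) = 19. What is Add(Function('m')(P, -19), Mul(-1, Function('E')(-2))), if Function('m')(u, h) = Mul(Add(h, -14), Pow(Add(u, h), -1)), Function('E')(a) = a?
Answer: Rational(460, 131) ≈ 3.5115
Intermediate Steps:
P = Rational(-17, 6) (P = Add(-6, Mul(Rational(1, 6), 19)) = Add(-6, Rational(19, 6)) = Rational(-17, 6) ≈ -2.8333)
Function('m')(u, h) = Mul(Pow(Add(h, u), -1), Add(-14, h)) (Function('m')(u, h) = Mul(Add(-14, h), Pow(Add(h, u), -1)) = Mul(Pow(Add(h, u), -1), Add(-14, h)))
Add(Function('m')(P, -19), Mul(-1, Function('E')(-2))) = Add(Mul(Pow(Add(-19, Rational(-17, 6)), -1), Add(-14, -19)), Mul(-1, -2)) = Add(Mul(Pow(Rational(-131, 6), -1), -33), 2) = Add(Mul(Rational(-6, 131), -33), 2) = Add(Rational(198, 131), 2) = Rational(460, 131)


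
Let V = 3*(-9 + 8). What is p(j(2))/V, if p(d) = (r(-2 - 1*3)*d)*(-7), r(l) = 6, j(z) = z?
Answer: 28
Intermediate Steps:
p(d) = -42*d (p(d) = (6*d)*(-7) = -42*d)
V = -3 (V = 3*(-1) = -3)
p(j(2))/V = -42*2/(-3) = -84*(-⅓) = 28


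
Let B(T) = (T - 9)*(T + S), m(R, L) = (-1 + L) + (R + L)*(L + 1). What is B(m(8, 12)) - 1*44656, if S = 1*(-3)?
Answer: 25560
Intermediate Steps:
S = -3
m(R, L) = -1 + L + (1 + L)*(L + R) (m(R, L) = (-1 + L) + (L + R)*(1 + L) = (-1 + L) + (1 + L)*(L + R) = -1 + L + (1 + L)*(L + R))
B(T) = (-9 + T)*(-3 + T) (B(T) = (T - 9)*(T - 3) = (-9 + T)*(-3 + T))
B(m(8, 12)) - 1*44656 = (27 + (-1 + 8 + 12**2 + 2*12 + 12*8)**2 - 12*(-1 + 8 + 12**2 + 2*12 + 12*8)) - 1*44656 = (27 + (-1 + 8 + 144 + 24 + 96)**2 - 12*(-1 + 8 + 144 + 24 + 96)) - 44656 = (27 + 271**2 - 12*271) - 44656 = (27 + 73441 - 3252) - 44656 = 70216 - 44656 = 25560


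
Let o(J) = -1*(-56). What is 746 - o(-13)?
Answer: 690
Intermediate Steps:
o(J) = 56
746 - o(-13) = 746 - 1*56 = 746 - 56 = 690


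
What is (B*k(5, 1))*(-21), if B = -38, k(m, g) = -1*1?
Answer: -798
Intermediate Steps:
k(m, g) = -1
(B*k(5, 1))*(-21) = -38*(-1)*(-21) = 38*(-21) = -798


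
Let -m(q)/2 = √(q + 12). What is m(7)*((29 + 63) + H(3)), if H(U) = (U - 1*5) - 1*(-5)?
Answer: -190*√19 ≈ -828.19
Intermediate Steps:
H(U) = U (H(U) = (U - 5) + 5 = (-5 + U) + 5 = U)
m(q) = -2*√(12 + q) (m(q) = -2*√(q + 12) = -2*√(12 + q))
m(7)*((29 + 63) + H(3)) = (-2*√(12 + 7))*((29 + 63) + 3) = (-2*√19)*(92 + 3) = -2*√19*95 = -190*√19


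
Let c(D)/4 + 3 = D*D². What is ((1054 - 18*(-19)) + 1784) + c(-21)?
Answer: -33876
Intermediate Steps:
c(D) = -12 + 4*D³ (c(D) = -12 + 4*(D*D²) = -12 + 4*D³)
((1054 - 18*(-19)) + 1784) + c(-21) = ((1054 - 18*(-19)) + 1784) + (-12 + 4*(-21)³) = ((1054 - 1*(-342)) + 1784) + (-12 + 4*(-9261)) = ((1054 + 342) + 1784) + (-12 - 37044) = (1396 + 1784) - 37056 = 3180 - 37056 = -33876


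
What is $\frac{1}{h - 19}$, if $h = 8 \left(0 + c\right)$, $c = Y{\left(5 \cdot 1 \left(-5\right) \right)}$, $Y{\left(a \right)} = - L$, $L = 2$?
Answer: $- \frac{1}{35} \approx -0.028571$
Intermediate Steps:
$Y{\left(a \right)} = -2$ ($Y{\left(a \right)} = \left(-1\right) 2 = -2$)
$c = -2$
$h = -16$ ($h = 8 \left(0 - 2\right) = 8 \left(-2\right) = -16$)
$\frac{1}{h - 19} = \frac{1}{-16 - 19} = \frac{1}{-35} = - \frac{1}{35}$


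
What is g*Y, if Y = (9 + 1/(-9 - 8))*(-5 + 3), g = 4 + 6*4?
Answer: -8512/17 ≈ -500.71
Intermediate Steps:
g = 28 (g = 4 + 24 = 28)
Y = -304/17 (Y = (9 + 1/(-17))*(-2) = (9 - 1/17)*(-2) = (152/17)*(-2) = -304/17 ≈ -17.882)
g*Y = 28*(-304/17) = -8512/17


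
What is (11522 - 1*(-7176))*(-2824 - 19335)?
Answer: -414328982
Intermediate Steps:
(11522 - 1*(-7176))*(-2824 - 19335) = (11522 + 7176)*(-22159) = 18698*(-22159) = -414328982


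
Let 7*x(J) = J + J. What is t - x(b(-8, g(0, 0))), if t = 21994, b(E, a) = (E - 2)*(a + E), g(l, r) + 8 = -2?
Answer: 153598/7 ≈ 21943.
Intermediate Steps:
g(l, r) = -10 (g(l, r) = -8 - 2 = -10)
b(E, a) = (-2 + E)*(E + a)
x(J) = 2*J/7 (x(J) = (J + J)/7 = (2*J)/7 = 2*J/7)
t - x(b(-8, g(0, 0))) = 21994 - 2*((-8)**2 - 2*(-8) - 2*(-10) - 8*(-10))/7 = 21994 - 2*(64 + 16 + 20 + 80)/7 = 21994 - 2*180/7 = 21994 - 1*360/7 = 21994 - 360/7 = 153598/7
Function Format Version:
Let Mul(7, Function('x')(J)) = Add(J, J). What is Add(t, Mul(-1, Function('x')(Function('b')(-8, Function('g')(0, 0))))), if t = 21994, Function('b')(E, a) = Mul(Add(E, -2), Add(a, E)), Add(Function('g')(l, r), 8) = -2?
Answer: Rational(153598, 7) ≈ 21943.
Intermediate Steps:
Function('g')(l, r) = -10 (Function('g')(l, r) = Add(-8, -2) = -10)
Function('b')(E, a) = Mul(Add(-2, E), Add(E, a))
Function('x')(J) = Mul(Rational(2, 7), J) (Function('x')(J) = Mul(Rational(1, 7), Add(J, J)) = Mul(Rational(1, 7), Mul(2, J)) = Mul(Rational(2, 7), J))
Add(t, Mul(-1, Function('x')(Function('b')(-8, Function('g')(0, 0))))) = Add(21994, Mul(-1, Mul(Rational(2, 7), Add(Pow(-8, 2), Mul(-2, -8), Mul(-2, -10), Mul(-8, -10))))) = Add(21994, Mul(-1, Mul(Rational(2, 7), Add(64, 16, 20, 80)))) = Add(21994, Mul(-1, Mul(Rational(2, 7), 180))) = Add(21994, Mul(-1, Rational(360, 7))) = Add(21994, Rational(-360, 7)) = Rational(153598, 7)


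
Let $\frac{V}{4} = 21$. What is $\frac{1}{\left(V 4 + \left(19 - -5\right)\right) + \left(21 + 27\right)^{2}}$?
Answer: $\frac{1}{2664} \approx 0.00037538$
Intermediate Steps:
$V = 84$ ($V = 4 \cdot 21 = 84$)
$\frac{1}{\left(V 4 + \left(19 - -5\right)\right) + \left(21 + 27\right)^{2}} = \frac{1}{\left(84 \cdot 4 + \left(19 - -5\right)\right) + \left(21 + 27\right)^{2}} = \frac{1}{\left(336 + \left(19 + 5\right)\right) + 48^{2}} = \frac{1}{\left(336 + 24\right) + 2304} = \frac{1}{360 + 2304} = \frac{1}{2664}$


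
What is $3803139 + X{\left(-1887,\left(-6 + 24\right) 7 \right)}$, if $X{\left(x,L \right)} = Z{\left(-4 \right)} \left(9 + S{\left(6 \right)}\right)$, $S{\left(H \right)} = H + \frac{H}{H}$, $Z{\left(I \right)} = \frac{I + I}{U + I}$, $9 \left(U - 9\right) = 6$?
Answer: $\frac{64652979}{17} \approx 3.8031 \cdot 10^{6}$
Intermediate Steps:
$U = \frac{29}{3}$ ($U = 9 + \frac{1}{9} \cdot 6 = 9 + \frac{2}{3} = \frac{29}{3} \approx 9.6667$)
$Z{\left(I \right)} = \frac{2 I}{\frac{29}{3} + I}$ ($Z{\left(I \right)} = \frac{I + I}{\frac{29}{3} + I} = \frac{2 I}{\frac{29}{3} + I}$)
$S{\left(H \right)} = 1 + H$ ($S{\left(H \right)} = H + 1 = 1 + H$)
$X{\left(x,L \right)} = - \frac{384}{17}$ ($X{\left(x,L \right)} = 6 \left(-4\right) \frac{1}{29 + 3 \left(-4\right)} \left(9 + \left(1 + 6\right)\right) = 6 \left(-4\right) \frac{1}{29 - 12} \left(9 + 7\right) = 6 \left(-4\right) \frac{1}{17} \cdot 16 = \left(- \frac{24}{17}\right) 16 = - \frac{384}{17}$)
$3803139 + X{\left(-1887,\left(-6 + 24\right) 7 \right)} = 3803139 - \frac{384}{17} = \frac{64652979}{17}$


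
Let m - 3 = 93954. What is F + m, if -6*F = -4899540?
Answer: 910547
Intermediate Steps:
F = 816590 (F = -⅙*(-4899540) = 816590)
m = 93957 (m = 3 + 93954 = 93957)
F + m = 816590 + 93957 = 910547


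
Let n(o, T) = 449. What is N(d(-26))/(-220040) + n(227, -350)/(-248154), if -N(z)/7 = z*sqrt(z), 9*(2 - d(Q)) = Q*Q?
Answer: -449/248154 - 2303*I*sqrt(658)/2970540 ≈ -0.0018094 - 0.019887*I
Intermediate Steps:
d(Q) = 2 - Q**2/9 (d(Q) = 2 - Q*Q/9 = 2 - Q**2/9)
N(z) = -7*z**(3/2) (N(z) = -7*z*sqrt(z) = -7*z**(3/2))
N(d(-26))/(-220040) + n(227, -350)/(-248154) = -7*(2 - 1/9*(-26)**2)**(3/2)/(-220040) + 449/(-248154) = -7*(2 - 1/9*676)**(3/2)*(-1/220040) + 449*(-1/248154) = -7*(2 - 676/9)**(3/2)*(-1/220040) - 449/248154 = -(-4606)*I*sqrt(658)/27*(-1/220040) - 449/248154 = (4606*I*sqrt(658)/27)*(-1/220040) - 449/248154 = -2303*I*sqrt(658)/2970540 - 449/248154 = -449/248154 - 2303*I*sqrt(658)/2970540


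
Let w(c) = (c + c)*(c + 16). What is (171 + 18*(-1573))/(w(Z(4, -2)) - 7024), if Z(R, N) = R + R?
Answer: 28143/6640 ≈ 4.2384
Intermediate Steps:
Z(R, N) = 2*R
w(c) = 2*c*(16 + c) (w(c) = (2*c)*(16 + c) = 2*c*(16 + c))
(171 + 18*(-1573))/(w(Z(4, -2)) - 7024) = (171 + 18*(-1573))/(2*(2*4)*(16 + 2*4) - 7024) = (171 - 28314)/(2*8*(16 + 8) - 7024) = -28143/(2*8*24 - 7024) = -28143/(384 - 7024) = -28143/(-6640) = -28143*(-1/6640) = 28143/6640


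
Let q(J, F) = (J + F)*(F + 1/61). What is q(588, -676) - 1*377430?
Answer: -19394550/61 ≈ -3.1794e+5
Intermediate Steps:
q(J, F) = (1/61 + F)*(F + J) (q(J, F) = (F + J)*(F + 1/61) = (F + J)*(1/61 + F) = (1/61 + F)*(F + J))
q(588, -676) - 1*377430 = ((-676)² + (1/61)*(-676) + (1/61)*588 - 676*588) - 1*377430 = (456976 - 676/61 + 588/61 - 397488) - 377430 = 3628680/61 - 377430 = -19394550/61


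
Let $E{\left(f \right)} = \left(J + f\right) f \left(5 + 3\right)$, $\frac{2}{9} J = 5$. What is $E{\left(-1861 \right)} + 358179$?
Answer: $27729767$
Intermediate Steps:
$J = \frac{45}{2}$ ($J = \frac{9}{2} \cdot 5 = \frac{45}{2} \approx 22.5$)
$E{\left(f \right)} = 8 f \left(\frac{45}{2} + f\right)$ ($E{\left(f \right)} = \left(\frac{45}{2} + f\right) f \left(5 + 3\right) = \left(\frac{45}{2} + f\right) f 8 = \left(\frac{45}{2} + f\right) 8 f = 8 f \left(\frac{45}{2} + f\right)$)
$E{\left(-1861 \right)} + 358179 = 4 \left(-1861\right) \left(45 + 2 \left(-1861\right)\right) + 358179 = 4 \left(-1861\right) \left(45 - 3722\right) + 358179 = 4 \left(-1861\right) \left(-3677\right) + 358179 = 27371588 + 358179 = 27729767$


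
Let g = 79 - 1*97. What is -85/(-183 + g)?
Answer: 85/201 ≈ 0.42289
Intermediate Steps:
g = -18 (g = 79 - 97 = -18)
-85/(-183 + g) = -85/(-183 - 18) = -85/(-201) = -85*(-1/201) = 85/201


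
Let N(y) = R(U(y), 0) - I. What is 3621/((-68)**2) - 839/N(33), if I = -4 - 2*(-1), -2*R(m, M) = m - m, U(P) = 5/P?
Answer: -113891/272 ≈ -418.72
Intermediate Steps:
R(m, M) = 0 (R(m, M) = -(m - m)/2 = -1/2*0 = 0)
I = -2 (I = -4 + 2 = -2)
N(y) = 2 (N(y) = 0 - 1*(-2) = 0 + 2 = 2)
3621/((-68)**2) - 839/N(33) = 3621/((-68)**2) - 839/2 = 3621/4624 - 839*1/2 = 3621*(1/4624) - 839/2 = 213/272 - 839/2 = -113891/272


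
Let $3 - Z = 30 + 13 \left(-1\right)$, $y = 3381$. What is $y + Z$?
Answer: $3367$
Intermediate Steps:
$Z = -14$ ($Z = 3 - \left(30 + 13 \left(-1\right)\right) = 3 - \left(30 - 13\right) = 3 - 17 = -14$)
$y + Z = 3381 - 14 = 3367$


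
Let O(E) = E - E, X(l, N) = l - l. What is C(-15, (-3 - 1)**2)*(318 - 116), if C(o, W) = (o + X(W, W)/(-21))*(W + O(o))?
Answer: -48480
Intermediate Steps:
X(l, N) = 0
O(E) = 0
C(o, W) = W*o (C(o, W) = (o + 0/(-21))*(W + 0) = (o + 0*(-1/21))*W = (o + 0)*W = o*W = W*o)
C(-15, (-3 - 1)**2)*(318 - 116) = ((-3 - 1)**2*(-15))*(318 - 116) = ((-4)**2*(-15))*202 = (16*(-15))*202 = -240*202 = -48480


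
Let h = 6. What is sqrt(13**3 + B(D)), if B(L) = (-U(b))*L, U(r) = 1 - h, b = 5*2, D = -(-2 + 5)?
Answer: sqrt(2182) ≈ 46.712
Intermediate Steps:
D = -3 (D = -1*3 = -3)
b = 10
U(r) = -5 (U(r) = 1 - 1*6 = 1 - 6 = -5)
B(L) = 5*L (B(L) = (-1*(-5))*L = 5*L)
sqrt(13**3 + B(D)) = sqrt(13**3 + 5*(-3)) = sqrt(2197 - 15) = sqrt(2182)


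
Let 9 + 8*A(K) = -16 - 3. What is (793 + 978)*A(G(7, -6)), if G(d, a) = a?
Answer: -12397/2 ≈ -6198.5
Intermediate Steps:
A(K) = -7/2 (A(K) = -9/8 + (-16 - 3)/8 = -9/8 + (⅛)*(-19) = -9/8 - 19/8 = -7/2)
(793 + 978)*A(G(7, -6)) = (793 + 978)*(-7/2) = 1771*(-7/2) = -12397/2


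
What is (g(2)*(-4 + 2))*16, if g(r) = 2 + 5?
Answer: -224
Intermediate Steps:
g(r) = 7
(g(2)*(-4 + 2))*16 = (7*(-4 + 2))*16 = (7*(-2))*16 = -14*16 = -224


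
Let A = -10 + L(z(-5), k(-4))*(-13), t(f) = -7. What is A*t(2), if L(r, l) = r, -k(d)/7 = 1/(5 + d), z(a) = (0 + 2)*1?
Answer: 252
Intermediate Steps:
z(a) = 2 (z(a) = 2*1 = 2)
k(d) = -7/(5 + d)
A = -36 (A = -10 + 2*(-13) = -10 - 26 = -36)
A*t(2) = -36*(-7) = 252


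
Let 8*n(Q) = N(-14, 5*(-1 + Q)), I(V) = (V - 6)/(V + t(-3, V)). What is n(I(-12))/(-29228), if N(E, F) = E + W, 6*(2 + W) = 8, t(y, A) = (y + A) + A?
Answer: 11/175368 ≈ 6.2725e-5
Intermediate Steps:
t(y, A) = y + 2*A (t(y, A) = (A + y) + A = y + 2*A)
W = -⅔ (W = -2 + (⅙)*8 = -2 + 4/3 = -⅔ ≈ -0.66667)
I(V) = (-6 + V)/(-3 + 3*V) (I(V) = (V - 6)/(V + (-3 + 2*V)) = (-6 + V)/(-3 + 3*V))
N(E, F) = -⅔ + E (N(E, F) = E - ⅔ = -⅔ + E)
n(Q) = -11/6 (n(Q) = (-⅔ - 14)/8 = (⅛)*(-44/3) = -11/6)
n(I(-12))/(-29228) = -11/6/(-29228) = -11/6*(-1/29228) = 11/175368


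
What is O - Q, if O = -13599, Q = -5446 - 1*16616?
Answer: 8463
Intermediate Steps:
Q = -22062 (Q = -5446 - 16616 = -22062)
O - Q = -13599 - 1*(-22062) = -13599 + 22062 = 8463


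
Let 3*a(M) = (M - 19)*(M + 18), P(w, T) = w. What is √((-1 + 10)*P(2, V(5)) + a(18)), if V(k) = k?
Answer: √6 ≈ 2.4495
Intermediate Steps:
a(M) = (-19 + M)*(18 + M)/3 (a(M) = ((M - 19)*(M + 18))/3 = ((-19 + M)*(18 + M))/3 = (-19 + M)*(18 + M)/3)
√((-1 + 10)*P(2, V(5)) + a(18)) = √((-1 + 10)*2 + (-114 - ⅓*18 + (⅓)*18²)) = √(9*2 + (-114 - 6 + (⅓)*324)) = √(18 + (-114 - 6 + 108)) = √(18 - 12) = √6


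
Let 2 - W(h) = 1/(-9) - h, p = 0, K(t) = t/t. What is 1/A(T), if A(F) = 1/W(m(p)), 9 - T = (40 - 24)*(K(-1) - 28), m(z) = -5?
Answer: -26/9 ≈ -2.8889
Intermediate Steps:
K(t) = 1
W(h) = 19/9 + h (W(h) = 2 - (1/(-9) - h) = 2 - (-1/9 - h) = 2 + (1/9 + h) = 19/9 + h)
T = 441 (T = 9 - (40 - 24)*(1 - 28) = 9 - 16*(-27) = 9 - 1*(-432) = 9 + 432 = 441)
A(F) = -9/26 (A(F) = 1/(19/9 - 5) = 1/(-26/9) = -9/26)
1/A(T) = 1/(-9/26) = -26/9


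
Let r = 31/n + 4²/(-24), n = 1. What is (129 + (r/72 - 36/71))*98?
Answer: 96874421/7668 ≈ 12634.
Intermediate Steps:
r = 91/3 (r = 31/1 + 4²/(-24) = 31*1 + 16*(-1/24) = 31 - ⅔ = 91/3 ≈ 30.333)
(129 + (r/72 - 36/71))*98 = (129 + ((91/3)/72 - 36/71))*98 = (129 + ((91/3)*(1/72) - 36*1/71))*98 = (129 + (91/216 - 36/71))*98 = (129 - 1315/15336)*98 = (1977029/15336)*98 = 96874421/7668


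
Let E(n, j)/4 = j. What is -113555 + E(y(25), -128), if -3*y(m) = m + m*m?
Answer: -114067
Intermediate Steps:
y(m) = -m/3 - m²/3 (y(m) = -(m + m*m)/3 = -(m + m²)/3 = -m/3 - m²/3)
E(n, j) = 4*j
-113555 + E(y(25), -128) = -113555 + 4*(-128) = -113555 - 512 = -114067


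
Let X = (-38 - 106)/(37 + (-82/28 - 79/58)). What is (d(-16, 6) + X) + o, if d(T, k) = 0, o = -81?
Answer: -35442/415 ≈ -85.402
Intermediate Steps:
X = -1827/415 (X = -144/(37 + (-82*1/28 - 79*1/58)) = -144/(37 + (-41/14 - 79/58)) = -144/(37 - 871/203) = -144/6640/203 = -144*203/6640 = -1827/415 ≈ -4.4024)
(d(-16, 6) + X) + o = (0 - 1827/415) - 81 = -1827/415 - 81 = -35442/415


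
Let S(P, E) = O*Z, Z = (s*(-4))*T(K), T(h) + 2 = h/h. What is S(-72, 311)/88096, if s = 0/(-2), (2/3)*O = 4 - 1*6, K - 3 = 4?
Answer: 0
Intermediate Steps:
K = 7 (K = 3 + 4 = 7)
O = -3 (O = 3*(4 - 1*6)/2 = 3*(4 - 6)/2 = (3/2)*(-2) = -3)
s = 0 (s = 0*(-½) = 0)
T(h) = -1 (T(h) = -2 + h/h = -2 + 1 = -1)
Z = 0 (Z = (0*(-4))*(-1) = 0*(-1) = 0)
S(P, E) = 0 (S(P, E) = -3*0 = 0)
S(-72, 311)/88096 = 0/88096 = 0*(1/88096) = 0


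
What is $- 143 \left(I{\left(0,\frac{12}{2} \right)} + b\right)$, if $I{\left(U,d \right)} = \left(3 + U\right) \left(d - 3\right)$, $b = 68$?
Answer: $-11011$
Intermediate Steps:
$I{\left(U,d \right)} = \left(-3 + d\right) \left(3 + U\right)$ ($I{\left(U,d \right)} = \left(3 + U\right) \left(-3 + d\right) = \left(-3 + d\right) \left(3 + U\right)$)
$- 143 \left(I{\left(0,\frac{12}{2} \right)} + b\right) = - 143 \left(\left(-9 - 0 + 3 \cdot \frac{12}{2} + 0 \cdot \frac{12}{2}\right) + 68\right) = - 143 \left(\left(-9 + 0 + 3 \cdot 12 \cdot \frac{1}{2} + 0 \cdot 12 \cdot \frac{1}{2}\right) + 68\right) = - 143 \left(\left(-9 + 0 + 3 \cdot 6 + 0 \cdot 6\right) + 68\right) = - 143 \left(\left(-9 + 0 + 18 + 0\right) + 68\right) = - 143 \left(9 + 68\right) = \left(-143\right) 77 = -11011$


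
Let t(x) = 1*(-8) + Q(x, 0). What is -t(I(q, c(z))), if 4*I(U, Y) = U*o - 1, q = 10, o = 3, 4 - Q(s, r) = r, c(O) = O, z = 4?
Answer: 4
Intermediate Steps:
Q(s, r) = 4 - r
I(U, Y) = -1/4 + 3*U/4 (I(U, Y) = (U*3 - 1)/4 = (3*U - 1)/4 = (-1 + 3*U)/4 = -1/4 + 3*U/4)
t(x) = -4 (t(x) = 1*(-8) + (4 - 1*0) = -8 + (4 + 0) = -8 + 4 = -4)
-t(I(q, c(z))) = -1*(-4) = 4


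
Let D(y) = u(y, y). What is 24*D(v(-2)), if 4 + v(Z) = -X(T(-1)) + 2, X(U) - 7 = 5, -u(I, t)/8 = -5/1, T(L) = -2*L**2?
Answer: 960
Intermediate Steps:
u(I, t) = 40 (u(I, t) = -(-40)/1 = -(-40) = -8*(-5) = 40)
X(U) = 12 (X(U) = 7 + 5 = 12)
v(Z) = -14 (v(Z) = -4 + (-1*12 + 2) = -4 + (-12 + 2) = -4 - 10 = -14)
D(y) = 40
24*D(v(-2)) = 24*40 = 960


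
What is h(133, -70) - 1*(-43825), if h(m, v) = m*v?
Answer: 34515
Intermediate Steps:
h(133, -70) - 1*(-43825) = 133*(-70) - 1*(-43825) = -9310 + 43825 = 34515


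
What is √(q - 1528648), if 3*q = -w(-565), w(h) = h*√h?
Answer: √(-13757832 + 1695*I*√565)/3 ≈ 1.8104 + 1236.4*I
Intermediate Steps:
w(h) = h^(3/2)
q = 565*I*√565/3 (q = (-(-565)^(3/2))/3 = (-(-565)*I*√565)/3 = (565*I*√565)/3 = 565*I*√565/3 ≈ 4476.6*I)
√(q - 1528648) = √(565*I*√565/3 - 1528648) = √(-1528648 + 565*I*√565/3)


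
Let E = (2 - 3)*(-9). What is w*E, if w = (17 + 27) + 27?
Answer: 639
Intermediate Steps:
w = 71 (w = 44 + 27 = 71)
E = 9 (E = -1*(-9) = 9)
w*E = 71*9 = 639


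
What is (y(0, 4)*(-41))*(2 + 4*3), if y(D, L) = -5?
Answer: 2870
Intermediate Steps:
(y(0, 4)*(-41))*(2 + 4*3) = (-5*(-41))*(2 + 4*3) = 205*(2 + 12) = 205*14 = 2870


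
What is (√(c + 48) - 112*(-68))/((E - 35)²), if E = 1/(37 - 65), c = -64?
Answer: 5970944/962361 + 3136*I/962361 ≈ 6.2045 + 0.0032587*I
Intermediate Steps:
E = -1/28 (E = 1/(-28) = -1/28 ≈ -0.035714)
(√(c + 48) - 112*(-68))/((E - 35)²) = (√(-64 + 48) - 112*(-68))/((-1/28 - 35)²) = (√(-16) + 7616)/((-981/28)²) = (4*I + 7616)/(962361/784) = (7616 + 4*I)*(784/962361) = 5970944/962361 + 3136*I/962361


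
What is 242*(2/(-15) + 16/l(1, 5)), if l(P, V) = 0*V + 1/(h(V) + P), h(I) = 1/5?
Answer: 69212/15 ≈ 4614.1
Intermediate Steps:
h(I) = 1/5
l(P, V) = 1/(1/5 + P) (l(P, V) = 0*V + 1/(1/5 + P) = 0 + 1/(1/5 + P) = 1/(1/5 + P))
242*(2/(-15) + 16/l(1, 5)) = 242*(2/(-15) + 16/((5/(1 + 5*1)))) = 242*(2*(-1/15) + 16/((5/(1 + 5)))) = 242*(-2/15 + 16/((5/6))) = 242*(-2/15 + 16/((5*(1/6)))) = 242*(-2/15 + 16/(5/6)) = 242*(-2/15 + 16*(6/5)) = 242*(-2/15 + 96/5) = 242*(286/15) = 69212/15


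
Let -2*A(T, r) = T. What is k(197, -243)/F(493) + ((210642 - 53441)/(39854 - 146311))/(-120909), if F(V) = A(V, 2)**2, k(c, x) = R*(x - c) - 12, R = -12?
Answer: 271268761096585/3128431796220237 ≈ 0.086711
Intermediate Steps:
A(T, r) = -T/2
k(c, x) = -12 - 12*x + 12*c (k(c, x) = -12*(x - c) - 12 = (-12*x + 12*c) - 12 = -12 - 12*x + 12*c)
F(V) = V**2/4 (F(V) = (-V/2)**2 = V**2/4)
k(197, -243)/F(493) + ((210642 - 53441)/(39854 - 146311))/(-120909) = (-12 - 12*(-243) + 12*197)/(((1/4)*493**2)) + ((210642 - 53441)/(39854 - 146311))/(-120909) = (-12 + 2916 + 2364)/(((1/4)*243049)) + (157201/(-106457))*(-1/120909) = 5268/(243049/4) + (157201*(-1/106457))*(-1/120909) = 5268*(4/243049) - 157201/106457*(-1/120909) = 21072/243049 + 157201/12871609413 = 271268761096585/3128431796220237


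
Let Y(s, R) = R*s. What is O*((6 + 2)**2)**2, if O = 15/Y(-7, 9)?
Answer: -20480/21 ≈ -975.24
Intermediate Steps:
O = -5/21 (O = 15/((9*(-7))) = 15/(-63) = 15*(-1/63) = -5/21 ≈ -0.23810)
O*((6 + 2)**2)**2 = -5*(6 + 2)**4/21 = -5*(8**2)**2/21 = -5/21*64**2 = -5/21*4096 = -20480/21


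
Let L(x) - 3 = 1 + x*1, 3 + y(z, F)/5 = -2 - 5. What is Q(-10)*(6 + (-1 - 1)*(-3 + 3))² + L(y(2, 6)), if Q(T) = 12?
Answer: 386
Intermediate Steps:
y(z, F) = -50 (y(z, F) = -15 + 5*(-2 - 5) = -15 + 5*(-7) = -15 - 35 = -50)
L(x) = 4 + x (L(x) = 3 + (1 + x*1) = 3 + (1 + x) = 4 + x)
Q(-10)*(6 + (-1 - 1)*(-3 + 3))² + L(y(2, 6)) = 12*(6 + (-1 - 1)*(-3 + 3))² + (4 - 50) = 12*(6 - 2*0)² - 46 = 12*(6 + 0)² - 46 = 12*6² - 46 = 12*36 - 46 = 432 - 46 = 386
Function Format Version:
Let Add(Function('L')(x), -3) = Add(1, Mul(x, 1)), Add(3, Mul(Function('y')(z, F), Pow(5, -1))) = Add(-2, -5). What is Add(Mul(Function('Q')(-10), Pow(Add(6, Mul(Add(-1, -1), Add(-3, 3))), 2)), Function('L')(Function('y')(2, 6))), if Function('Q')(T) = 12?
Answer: 386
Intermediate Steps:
Function('y')(z, F) = -50 (Function('y')(z, F) = Add(-15, Mul(5, Add(-2, -5))) = Add(-15, Mul(5, -7)) = Add(-15, -35) = -50)
Function('L')(x) = Add(4, x) (Function('L')(x) = Add(3, Add(1, Mul(x, 1))) = Add(3, Add(1, x)) = Add(4, x))
Add(Mul(Function('Q')(-10), Pow(Add(6, Mul(Add(-1, -1), Add(-3, 3))), 2)), Function('L')(Function('y')(2, 6))) = Add(Mul(12, Pow(Add(6, Mul(Add(-1, -1), Add(-3, 3))), 2)), Add(4, -50)) = Add(Mul(12, Pow(Add(6, Mul(-2, 0)), 2)), -46) = Add(Mul(12, Pow(Add(6, 0), 2)), -46) = Add(Mul(12, Pow(6, 2)), -46) = Add(Mul(12, 36), -46) = Add(432, -46) = 386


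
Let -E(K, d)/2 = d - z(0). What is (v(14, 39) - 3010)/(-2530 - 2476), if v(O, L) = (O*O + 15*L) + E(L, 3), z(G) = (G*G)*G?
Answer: 2235/5006 ≈ 0.44646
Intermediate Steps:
z(G) = G³ (z(G) = G²*G = G³)
E(K, d) = -2*d (E(K, d) = -2*(d - 1*0³) = -2*(d - 1*0) = -2*(d + 0) = -2*d)
v(O, L) = -6 + O² + 15*L (v(O, L) = (O*O + 15*L) - 2*3 = (O² + 15*L) - 6 = -6 + O² + 15*L)
(v(14, 39) - 3010)/(-2530 - 2476) = ((-6 + 14² + 15*39) - 3010)/(-2530 - 2476) = ((-6 + 196 + 585) - 3010)/(-5006) = (775 - 3010)*(-1/5006) = -2235*(-1/5006) = 2235/5006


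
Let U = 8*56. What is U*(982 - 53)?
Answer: 416192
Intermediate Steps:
U = 448
U*(982 - 53) = 448*(982 - 53) = 448*929 = 416192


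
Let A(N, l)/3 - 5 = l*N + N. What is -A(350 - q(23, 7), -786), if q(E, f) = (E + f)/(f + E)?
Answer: 821880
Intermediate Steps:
q(E, f) = 1 (q(E, f) = (E + f)/(E + f) = 1)
A(N, l) = 15 + 3*N + 3*N*l (A(N, l) = 15 + 3*(l*N + N) = 15 + 3*(N*l + N) = 15 + 3*(N + N*l) = 15 + (3*N + 3*N*l) = 15 + 3*N + 3*N*l)
-A(350 - q(23, 7), -786) = -(15 + 3*(350 - 1*1) + 3*(350 - 1*1)*(-786)) = -(15 + 3*(350 - 1) + 3*(350 - 1)*(-786)) = -(15 + 3*349 + 3*349*(-786)) = -(15 + 1047 - 822942) = -1*(-821880) = 821880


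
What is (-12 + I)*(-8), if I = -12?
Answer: 192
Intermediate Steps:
(-12 + I)*(-8) = (-12 - 12)*(-8) = -24*(-8) = 192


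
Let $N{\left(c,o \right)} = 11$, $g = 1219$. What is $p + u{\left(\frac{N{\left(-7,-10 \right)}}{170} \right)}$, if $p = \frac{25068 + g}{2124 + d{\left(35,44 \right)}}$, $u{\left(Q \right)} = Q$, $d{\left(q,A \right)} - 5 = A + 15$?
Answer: $\frac{2246429}{185980} \approx 12.079$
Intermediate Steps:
$d{\left(q,A \right)} = 20 + A$ ($d{\left(q,A \right)} = 5 + \left(A + 15\right) = 5 + \left(15 + A\right) = 20 + A$)
$p = \frac{26287}{2188}$ ($p = \frac{25068 + 1219}{2124 + \left(20 + 44\right)} = \frac{26287}{2124 + 64} = \frac{26287}{2188} \approx 12.014$)
$p + u{\left(\frac{N{\left(-7,-10 \right)}}{170} \right)} = \frac{26287}{2188} + \frac{11}{170} = \frac{2246429}{185980}$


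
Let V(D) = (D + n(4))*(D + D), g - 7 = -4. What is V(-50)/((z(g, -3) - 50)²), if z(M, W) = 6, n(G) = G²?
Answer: 425/242 ≈ 1.7562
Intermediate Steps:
g = 3 (g = 7 - 4 = 3)
V(D) = 2*D*(16 + D) (V(D) = (D + 4²)*(D + D) = (D + 16)*(2*D) = (16 + D)*(2*D) = 2*D*(16 + D))
V(-50)/((z(g, -3) - 50)²) = (2*(-50)*(16 - 50))/((6 - 50)²) = (2*(-50)*(-34))/((-44)²) = 3400/1936 = 3400*(1/1936) = 425/242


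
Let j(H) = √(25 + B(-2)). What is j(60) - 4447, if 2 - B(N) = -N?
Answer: -4442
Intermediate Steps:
B(N) = 2 + N (B(N) = 2 - (-1)*N = 2 + N)
j(H) = 5 (j(H) = √(25 + (2 - 2)) = √(25 + 0) = √25 = 5)
j(60) - 4447 = 5 - 4447 = -4442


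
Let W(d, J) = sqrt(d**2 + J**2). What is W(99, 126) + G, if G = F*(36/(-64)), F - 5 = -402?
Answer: 3573/16 + 9*sqrt(317) ≈ 383.55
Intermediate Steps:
F = -397 (F = 5 - 402 = -397)
W(d, J) = sqrt(J**2 + d**2)
G = 3573/16 (G = -14292/(-64) = -14292*(-1)/64 = -397*(-9/16) = 3573/16 ≈ 223.31)
W(99, 126) + G = sqrt(126**2 + 99**2) + 3573/16 = sqrt(15876 + 9801) + 3573/16 = sqrt(25677) + 3573/16 = 9*sqrt(317) + 3573/16 = 3573/16 + 9*sqrt(317)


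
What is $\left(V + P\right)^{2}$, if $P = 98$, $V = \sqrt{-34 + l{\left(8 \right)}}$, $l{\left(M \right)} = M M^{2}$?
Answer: $\left(98 + \sqrt{478}\right)^{2} \approx 14367.0$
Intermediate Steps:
$l{\left(M \right)} = M^{3}$
$V = \sqrt{478}$ ($V = \sqrt{-34 + 8^{3}} = \sqrt{-34 + 512} = \sqrt{478} \approx 21.863$)
$\left(V + P\right)^{2} = \left(\sqrt{478} + 98\right)^{2} = \left(98 + \sqrt{478}\right)^{2}$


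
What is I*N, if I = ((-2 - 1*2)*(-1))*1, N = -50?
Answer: -200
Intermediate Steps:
I = 4 (I = ((-2 - 2)*(-1))*1 = -4*(-1)*1 = 4*1 = 4)
I*N = 4*(-50) = -200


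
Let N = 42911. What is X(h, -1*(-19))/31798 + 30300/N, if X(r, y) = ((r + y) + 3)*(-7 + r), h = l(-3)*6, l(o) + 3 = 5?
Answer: 485387135/682241989 ≈ 0.71146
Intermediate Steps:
l(o) = 2 (l(o) = -3 + 5 = 2)
h = 12 (h = 2*6 = 12)
X(r, y) = (-7 + r)*(3 + r + y) (X(r, y) = (3 + r + y)*(-7 + r) = (-7 + r)*(3 + r + y))
X(h, -1*(-19))/31798 + 30300/N = (-21 + 12² - (-7)*(-19) - 4*12 + 12*(-1*(-19)))/31798 + 30300/42911 = (-21 + 144 - 7*19 - 48 + 12*19)*(1/31798) + 30300*(1/42911) = (-21 + 144 - 133 - 48 + 228)*(1/31798) + 30300/42911 = 170*(1/31798) + 30300/42911 = 85/15899 + 30300/42911 = 485387135/682241989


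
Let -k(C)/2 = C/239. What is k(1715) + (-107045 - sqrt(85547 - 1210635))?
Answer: -25587185/239 - 4*I*sqrt(70318) ≈ -1.0706e+5 - 1060.7*I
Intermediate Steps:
k(C) = -2*C/239
k(1715) + (-107045 - sqrt(85547 - 1210635)) = -2/239*1715 + (-107045 - sqrt(85547 - 1210635)) = -3430/239 + (-107045 - sqrt(-1125088)) = -3430/239 + (-107045 - 4*I*sqrt(70318)) = -25587185/239 - 4*I*sqrt(70318)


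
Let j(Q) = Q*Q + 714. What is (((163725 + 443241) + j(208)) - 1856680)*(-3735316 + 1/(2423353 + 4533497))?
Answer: 5222049270577356644/1159475 ≈ 4.5038e+12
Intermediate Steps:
j(Q) = 714 + Q² (j(Q) = Q² + 714 = 714 + Q²)
(((163725 + 443241) + j(208)) - 1856680)*(-3735316 + 1/(2423353 + 4533497)) = (((163725 + 443241) + (714 + 208²)) - 1856680)*(-3735316 + 1/(2423353 + 4533497)) = ((606966 + (714 + 43264)) - 1856680)*(-3735316 + 1/6956850) = ((606966 + 43978) - 1856680)*(-3735316 + 1/6956850) = (650944 - 1856680)*(-25986033114599/6956850) = -1205736*(-25986033114599/6956850) = 5222049270577356644/1159475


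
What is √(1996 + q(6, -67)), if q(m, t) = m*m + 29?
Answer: 3*√229 ≈ 45.398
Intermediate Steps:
q(m, t) = 29 + m² (q(m, t) = m² + 29 = 29 + m²)
√(1996 + q(6, -67)) = √(1996 + (29 + 6²)) = √(1996 + (29 + 36)) = √(1996 + 65) = √2061 = 3*√229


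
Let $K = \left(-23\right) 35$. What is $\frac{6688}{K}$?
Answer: $- \frac{6688}{805} \approx -8.3081$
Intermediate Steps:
$K = -805$
$\frac{6688}{K} = \frac{6688}{-805} = 6688 \left(- \frac{1}{805}\right) = - \frac{6688}{805}$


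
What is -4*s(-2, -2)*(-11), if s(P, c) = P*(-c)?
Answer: -176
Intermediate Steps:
s(P, c) = -P*c
-4*s(-2, -2)*(-11) = -(-4)*(-2)*(-2)*(-11) = -4*(-4)*(-11) = 16*(-11) = -176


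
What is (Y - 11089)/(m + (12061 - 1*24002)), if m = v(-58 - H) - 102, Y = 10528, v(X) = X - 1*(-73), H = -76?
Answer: 187/3984 ≈ 0.046938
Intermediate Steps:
v(X) = 73 + X (v(X) = X + 73 = 73 + X)
m = -11 (m = (73 + (-58 - 1*(-76))) - 102 = (73 + (-58 + 76)) - 102 = (73 + 18) - 102 = 91 - 102 = -11)
(Y - 11089)/(m + (12061 - 1*24002)) = (10528 - 11089)/(-11 + (12061 - 1*24002)) = -561/(-11 + (12061 - 24002)) = -561/(-11 - 11941) = -561/(-11952) = -561*(-1/11952) = 187/3984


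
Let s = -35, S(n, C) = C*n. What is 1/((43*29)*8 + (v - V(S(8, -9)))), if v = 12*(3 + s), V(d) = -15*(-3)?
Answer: 1/9547 ≈ 0.00010474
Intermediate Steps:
V(d) = 45
v = -384 (v = 12*(3 - 35) = 12*(-32) = -384)
1/((43*29)*8 + (v - V(S(8, -9)))) = 1/((43*29)*8 + (-384 - 1*45)) = 1/(1247*8 + (-384 - 45)) = 1/(9976 - 429) = 1/9547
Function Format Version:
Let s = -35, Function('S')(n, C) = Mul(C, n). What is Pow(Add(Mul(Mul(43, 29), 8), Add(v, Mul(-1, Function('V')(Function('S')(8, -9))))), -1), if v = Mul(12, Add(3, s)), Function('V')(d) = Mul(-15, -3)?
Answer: Rational(1, 9547) ≈ 0.00010474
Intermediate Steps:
Function('V')(d) = 45
v = -384 (v = Mul(12, Add(3, -35)) = Mul(12, -32) = -384)
Pow(Add(Mul(Mul(43, 29), 8), Add(v, Mul(-1, Function('V')(Function('S')(8, -9))))), -1) = Pow(Add(Mul(Mul(43, 29), 8), Add(-384, Mul(-1, 45))), -1) = Pow(Add(Mul(1247, 8), Add(-384, -45)), -1) = Pow(Add(9976, -429), -1) = Pow(9547, -1) = Rational(1, 9547)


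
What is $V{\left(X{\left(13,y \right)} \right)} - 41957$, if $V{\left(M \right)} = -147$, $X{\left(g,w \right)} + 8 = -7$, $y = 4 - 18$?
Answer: $-42104$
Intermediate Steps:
$y = -14$ ($y = 4 - 18 = -14$)
$X{\left(g,w \right)} = -15$ ($X{\left(g,w \right)} = -8 - 7 = -15$)
$V{\left(X{\left(13,y \right)} \right)} - 41957 = -147 - 41957 = -42104$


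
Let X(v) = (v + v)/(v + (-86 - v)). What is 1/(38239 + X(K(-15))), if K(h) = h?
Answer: 43/1644292 ≈ 2.6151e-5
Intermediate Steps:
X(v) = -v/43 (X(v) = (2*v)/(-86) = (2*v)*(-1/86) = -v/43)
1/(38239 + X(K(-15))) = 1/(38239 - 1/43*(-15)) = 1/(38239 + 15/43) = 1/(1644292/43) = 43/1644292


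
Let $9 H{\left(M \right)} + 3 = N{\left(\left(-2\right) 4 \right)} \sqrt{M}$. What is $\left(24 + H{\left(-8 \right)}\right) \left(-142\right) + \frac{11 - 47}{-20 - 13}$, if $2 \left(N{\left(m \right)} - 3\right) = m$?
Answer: $- \frac{110866}{33} + \frac{284 i \sqrt{2}}{9} \approx -3359.6 + 44.626 i$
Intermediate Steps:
$N{\left(m \right)} = 3 + \frac{m}{2}$
$H{\left(M \right)} = - \frac{1}{3} - \frac{\sqrt{M}}{9}$ ($H{\left(M \right)} = - \frac{1}{3} + \frac{\left(3 + \frac{\left(-2\right) 4}{2}\right) \sqrt{M}}{9} = - \frac{1}{3} + \frac{\left(3 + \frac{1}{2} \left(-8\right)\right) \sqrt{M}}{9} = - \frac{1}{3} + \frac{\left(3 - 4\right) \sqrt{M}}{9} = - \frac{1}{3} + \frac{\left(-1\right) \sqrt{M}}{9} = - \frac{1}{3} - \frac{\sqrt{M}}{9}$)
$\left(24 + H{\left(-8 \right)}\right) \left(-142\right) + \frac{11 - 47}{-20 - 13} = \left(24 - \left(\frac{1}{3} + \frac{\sqrt{-8}}{9}\right)\right) \left(-142\right) + \frac{11 - 47}{-20 - 13} = \left(24 - \left(\frac{1}{3} + \frac{2 i \sqrt{2}}{9}\right)\right) \left(-142\right) - \frac{36}{-33} = \left(24 - \left(\frac{1}{3} + \frac{2 i \sqrt{2}}{9}\right)\right) \left(-142\right) - - \frac{12}{11} = \left(\frac{71}{3} - \frac{2 i \sqrt{2}}{9}\right) \left(-142\right) + \frac{12}{11} = \left(- \frac{10082}{3} + \frac{284 i \sqrt{2}}{9}\right) + \frac{12}{11} = - \frac{110866}{33} + \frac{284 i \sqrt{2}}{9}$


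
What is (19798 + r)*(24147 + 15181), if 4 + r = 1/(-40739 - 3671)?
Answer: 17285669462896/22205 ≈ 7.7846e+8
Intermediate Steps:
r = -177641/44410 (r = -4 + 1/(-40739 - 3671) = -4 + 1/(-44410) = -4 - 1/44410 = -177641/44410 ≈ -4.0000)
(19798 + r)*(24147 + 15181) = (19798 - 177641/44410)*(24147 + 15181) = (879051539/44410)*39328 = 17285669462896/22205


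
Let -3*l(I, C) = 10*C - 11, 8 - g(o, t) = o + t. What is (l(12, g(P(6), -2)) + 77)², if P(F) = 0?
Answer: 20164/9 ≈ 2240.4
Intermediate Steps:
g(o, t) = 8 - o - t (g(o, t) = 8 - (o + t) = 8 + (-o - t) = 8 - o - t)
l(I, C) = 11/3 - 10*C/3 (l(I, C) = -(10*C - 11)/3 = -(-11 + 10*C)/3 = 11/3 - 10*C/3)
(l(12, g(P(6), -2)) + 77)² = ((11/3 - 10*(8 - 1*0 - 1*(-2))/3) + 77)² = ((11/3 - 10*(8 + 0 + 2)/3) + 77)² = ((11/3 - 10/3*10) + 77)² = ((11/3 - 100/3) + 77)² = (-89/3 + 77)² = (142/3)² = 20164/9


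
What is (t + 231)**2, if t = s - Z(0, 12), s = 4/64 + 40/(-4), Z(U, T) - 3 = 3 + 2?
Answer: 11621281/256 ≈ 45396.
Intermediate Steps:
Z(U, T) = 8 (Z(U, T) = 3 + (3 + 2) = 3 + 5 = 8)
s = -159/16 (s = 4*(1/64) + 40*(-1/4) = 1/16 - 10 = -159/16 ≈ -9.9375)
t = -287/16 (t = -159/16 - 1*8 = -159/16 - 8 = -287/16 ≈ -17.938)
(t + 231)**2 = (-287/16 + 231)**2 = (3409/16)**2 = 11621281/256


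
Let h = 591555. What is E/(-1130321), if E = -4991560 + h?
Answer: 4400005/1130321 ≈ 3.8927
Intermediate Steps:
E = -4400005 (E = -4991560 + 591555 = -4400005)
E/(-1130321) = -4400005/(-1130321) = -4400005*(-1/1130321) = 4400005/1130321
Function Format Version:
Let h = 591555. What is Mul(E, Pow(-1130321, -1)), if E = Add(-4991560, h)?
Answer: Rational(4400005, 1130321) ≈ 3.8927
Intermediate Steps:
E = -4400005 (E = Add(-4991560, 591555) = -4400005)
Mul(E, Pow(-1130321, -1)) = Mul(-4400005, Pow(-1130321, -1)) = Mul(-4400005, Rational(-1, 1130321)) = Rational(4400005, 1130321)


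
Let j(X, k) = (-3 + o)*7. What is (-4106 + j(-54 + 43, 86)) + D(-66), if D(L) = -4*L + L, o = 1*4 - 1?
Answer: -3908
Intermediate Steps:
o = 3 (o = 4 - 1 = 3)
D(L) = -3*L
j(X, k) = 0 (j(X, k) = (-3 + 3)*7 = 0*7 = 0)
(-4106 + j(-54 + 43, 86)) + D(-66) = (-4106 + 0) - 3*(-66) = -4106 + 198 = -3908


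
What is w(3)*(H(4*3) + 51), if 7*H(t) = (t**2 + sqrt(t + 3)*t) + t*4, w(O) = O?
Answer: 1647/7 + 36*sqrt(15)/7 ≈ 255.20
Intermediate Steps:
H(t) = t**2/7 + 4*t/7 + t*sqrt(3 + t)/7 (H(t) = ((t**2 + sqrt(t + 3)*t) + t*4)/7 = ((t**2 + sqrt(3 + t)*t) + 4*t)/7 = ((t**2 + t*sqrt(3 + t)) + 4*t)/7 = (t**2 + 4*t + t*sqrt(3 + t))/7 = t**2/7 + 4*t/7 + t*sqrt(3 + t)/7)
w(3)*(H(4*3) + 51) = 3*((4*3)*(4 + 4*3 + sqrt(3 + 4*3))/7 + 51) = 3*((1/7)*12*(4 + 12 + sqrt(3 + 12)) + 51) = 3*((1/7)*12*(4 + 12 + sqrt(15)) + 51) = 3*((1/7)*12*(16 + sqrt(15)) + 51) = 3*((192/7 + 12*sqrt(15)/7) + 51) = 3*(549/7 + 12*sqrt(15)/7) = 1647/7 + 36*sqrt(15)/7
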